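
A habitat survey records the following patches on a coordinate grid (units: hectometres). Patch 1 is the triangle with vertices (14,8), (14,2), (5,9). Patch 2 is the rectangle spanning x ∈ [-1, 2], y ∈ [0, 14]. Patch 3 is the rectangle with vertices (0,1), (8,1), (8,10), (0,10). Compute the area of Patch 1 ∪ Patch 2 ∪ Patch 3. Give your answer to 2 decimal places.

By inclusion–exclusion:
Individual areas: |Patch 1| = 27, |Patch 2| = 42, |Patch 3| = 72.
|Patch 1∩Patch 2| = 0.
|Patch 1∩Patch 3| = 3.
|Patch 2∩Patch 3|: x∈[0,2], y∈[1,10] → 2·9 = 18.
|Patch 1∩Patch 2∩Patch 3| = 0.
|Patch 1 ∪ Patch 2 ∪ Patch 3| = 141 − 21 + 0 = 120.00.

120.00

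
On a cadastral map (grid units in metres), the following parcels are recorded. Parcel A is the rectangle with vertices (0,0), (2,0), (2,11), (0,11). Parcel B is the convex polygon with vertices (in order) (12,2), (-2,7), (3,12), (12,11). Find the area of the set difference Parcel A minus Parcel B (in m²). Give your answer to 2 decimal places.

13.86

|Parcel A| = 22, |Parcel A∩Parcel B| = 8.1429.
|Parcel A ∖ Parcel B| = |Parcel A| − |Parcel A∩Parcel B| = 22 − 8.1429 = 13.86.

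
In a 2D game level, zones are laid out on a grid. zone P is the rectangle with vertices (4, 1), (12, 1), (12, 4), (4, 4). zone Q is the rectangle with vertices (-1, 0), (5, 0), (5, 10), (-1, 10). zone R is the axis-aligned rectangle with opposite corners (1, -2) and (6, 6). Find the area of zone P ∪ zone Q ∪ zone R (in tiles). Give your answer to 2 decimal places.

By inclusion–exclusion:
Individual areas: |zone P| = 24, |zone Q| = 60, |zone R| = 40.
|zone P∩zone Q|: x∈[4,5], y∈[1,4] → 1·3 = 3.
|zone P∩zone R|: x∈[4,6], y∈[1,4] → 2·3 = 6.
|zone Q∩zone R|: x∈[1,5], y∈[0,6] → 4·6 = 24.
|zone P∩zone Q∩zone R| = 3.
|zone P ∪ zone Q ∪ zone R| = 124 − 33 + 3 = 94.00.

94.00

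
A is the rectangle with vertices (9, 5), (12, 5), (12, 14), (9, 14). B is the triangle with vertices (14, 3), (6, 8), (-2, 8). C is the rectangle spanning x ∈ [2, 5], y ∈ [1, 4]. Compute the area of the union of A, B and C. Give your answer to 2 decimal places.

54.99

By inclusion–exclusion:
Individual areas: |A| = 27, |B| = 20, |C| = 9.
|A∩B| = 1.0125.
|A∩C| = 0 (no overlap).
|B∩C| = 0.
|A∩B∩C| = 0.
|A ∪ B ∪ C| = 56 − 1.0125 + 0 = 54.99.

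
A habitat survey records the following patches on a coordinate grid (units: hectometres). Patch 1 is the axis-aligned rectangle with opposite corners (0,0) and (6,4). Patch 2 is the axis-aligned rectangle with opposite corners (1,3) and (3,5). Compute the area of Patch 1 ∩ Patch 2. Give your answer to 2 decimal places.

2.00

|Patch 1∩Patch 2|: x∈[1,3], y∈[3,4] → 2·1 = 2.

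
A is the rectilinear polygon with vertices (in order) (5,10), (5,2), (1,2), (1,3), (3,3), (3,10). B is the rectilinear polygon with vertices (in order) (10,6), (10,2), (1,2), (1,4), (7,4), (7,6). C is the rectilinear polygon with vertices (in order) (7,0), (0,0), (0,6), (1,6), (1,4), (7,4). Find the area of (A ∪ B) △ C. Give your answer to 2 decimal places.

|A ∪ B| = 36.
|(A ∪ B) ∩ C| = 12.
|(A ∪ B) △ C| = 36 + 30 − 24 = 42.00.

42.00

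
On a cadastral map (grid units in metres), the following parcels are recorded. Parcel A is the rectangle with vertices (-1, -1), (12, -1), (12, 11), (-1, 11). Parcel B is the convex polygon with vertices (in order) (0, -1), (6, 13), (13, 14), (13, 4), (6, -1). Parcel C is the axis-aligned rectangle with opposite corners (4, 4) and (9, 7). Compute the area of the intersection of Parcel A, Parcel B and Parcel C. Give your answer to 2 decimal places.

The intersection is the polygon with vertices (4,4), (4,7), (9,7), (9,4).
By the shoelace formula its area is 15.00.

15.00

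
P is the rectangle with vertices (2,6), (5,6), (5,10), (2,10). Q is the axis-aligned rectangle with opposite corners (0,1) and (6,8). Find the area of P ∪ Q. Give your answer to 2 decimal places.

By inclusion–exclusion:
Individual areas: |P| = 12, |Q| = 42.
|P∩Q|: x∈[2,5], y∈[6,8] → 3·2 = 6.
|P ∪ Q| = 54 − 6 = 48.00.

48.00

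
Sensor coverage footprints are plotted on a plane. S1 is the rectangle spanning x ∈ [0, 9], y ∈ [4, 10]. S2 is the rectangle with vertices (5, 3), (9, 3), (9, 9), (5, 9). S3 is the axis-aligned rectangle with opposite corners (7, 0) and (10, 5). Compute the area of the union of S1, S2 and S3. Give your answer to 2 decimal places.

69.00

By inclusion–exclusion:
Individual areas: |S1| = 54, |S2| = 24, |S3| = 15.
|S1∩S2|: x∈[5,9], y∈[4,9] → 4·5 = 20.
|S1∩S3|: x∈[7,9], y∈[4,5] → 2·1 = 2.
|S2∩S3|: x∈[7,9], y∈[3,5] → 2·2 = 4.
|S1∩S2∩S3| = 2.
|S1 ∪ S2 ∪ S3| = 93 − 26 + 2 = 69.00.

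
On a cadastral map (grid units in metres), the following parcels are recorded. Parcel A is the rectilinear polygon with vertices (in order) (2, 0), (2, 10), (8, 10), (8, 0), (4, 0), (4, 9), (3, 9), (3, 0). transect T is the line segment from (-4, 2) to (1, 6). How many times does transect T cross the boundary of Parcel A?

The segment lies entirely outside Parcel A and never meets its boundary.

0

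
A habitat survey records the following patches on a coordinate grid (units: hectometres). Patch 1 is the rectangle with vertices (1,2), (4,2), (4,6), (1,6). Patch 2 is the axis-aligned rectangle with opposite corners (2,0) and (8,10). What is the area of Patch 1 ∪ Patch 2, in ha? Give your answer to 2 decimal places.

By inclusion–exclusion:
Individual areas: |Patch 1| = 12, |Patch 2| = 60.
|Patch 1∩Patch 2|: x∈[2,4], y∈[2,6] → 2·4 = 8.
|Patch 1 ∪ Patch 2| = 72 − 8 = 64.00.

64.00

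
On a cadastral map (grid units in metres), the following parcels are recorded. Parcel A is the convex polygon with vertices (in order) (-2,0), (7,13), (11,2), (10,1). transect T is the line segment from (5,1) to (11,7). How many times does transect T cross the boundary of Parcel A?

The segment meets the boundary at (9.667,5.667).

1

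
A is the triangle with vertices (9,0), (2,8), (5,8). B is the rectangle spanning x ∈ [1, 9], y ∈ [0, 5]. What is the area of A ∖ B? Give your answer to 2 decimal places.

7.31

|A| = 12, |A∩B| = 4.6875.
|A ∖ B| = |A| − |A∩B| = 12 − 4.6875 = 7.31.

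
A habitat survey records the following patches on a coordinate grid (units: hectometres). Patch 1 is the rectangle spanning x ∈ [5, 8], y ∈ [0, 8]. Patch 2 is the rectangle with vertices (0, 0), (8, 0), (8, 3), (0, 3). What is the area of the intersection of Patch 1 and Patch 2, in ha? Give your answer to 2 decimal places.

9.00

|Patch 1∩Patch 2|: x∈[5,8], y∈[0,3] → 3·3 = 9.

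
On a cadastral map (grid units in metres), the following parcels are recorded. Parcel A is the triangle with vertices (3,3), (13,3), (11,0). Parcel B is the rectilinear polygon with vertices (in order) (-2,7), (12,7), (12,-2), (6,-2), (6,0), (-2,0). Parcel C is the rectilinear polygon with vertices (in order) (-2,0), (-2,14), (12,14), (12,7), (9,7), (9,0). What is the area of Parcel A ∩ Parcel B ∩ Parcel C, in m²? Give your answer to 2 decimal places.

The intersection is the polygon with vertices (3,3), (9,3), (9,0.75).
By the shoelace formula its area is 6.75.

6.75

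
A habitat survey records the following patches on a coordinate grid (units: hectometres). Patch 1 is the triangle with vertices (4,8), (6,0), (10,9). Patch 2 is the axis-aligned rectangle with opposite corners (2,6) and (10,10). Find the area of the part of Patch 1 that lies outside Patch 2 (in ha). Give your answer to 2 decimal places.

12.50

|Patch 1| = 25, |Patch 1∩Patch 2| = 12.5.
|Patch 1 ∖ Patch 2| = |Patch 1| − |Patch 1∩Patch 2| = 25 − 12.5 = 12.50.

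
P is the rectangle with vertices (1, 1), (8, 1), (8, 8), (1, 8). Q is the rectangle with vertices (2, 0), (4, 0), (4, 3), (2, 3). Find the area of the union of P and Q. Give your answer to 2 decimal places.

By inclusion–exclusion:
Individual areas: |P| = 49, |Q| = 6.
|P∩Q|: x∈[2,4], y∈[1,3] → 2·2 = 4.
|P ∪ Q| = 55 − 4 = 51.00.

51.00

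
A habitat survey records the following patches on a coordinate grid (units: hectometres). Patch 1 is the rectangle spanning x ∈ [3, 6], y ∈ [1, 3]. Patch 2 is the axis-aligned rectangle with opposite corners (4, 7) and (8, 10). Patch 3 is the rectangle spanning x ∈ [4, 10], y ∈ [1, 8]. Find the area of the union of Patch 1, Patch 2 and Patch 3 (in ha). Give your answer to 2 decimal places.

52.00

By inclusion–exclusion:
Individual areas: |Patch 1| = 6, |Patch 2| = 12, |Patch 3| = 42.
|Patch 1∩Patch 2| = 0 (no overlap).
|Patch 1∩Patch 3|: x∈[4,6], y∈[1,3] → 2·2 = 4.
|Patch 2∩Patch 3|: x∈[4,8], y∈[7,8] → 4·1 = 4.
|Patch 1∩Patch 2∩Patch 3| = 0.
|Patch 1 ∪ Patch 2 ∪ Patch 3| = 60 − 8 + 0 = 52.00.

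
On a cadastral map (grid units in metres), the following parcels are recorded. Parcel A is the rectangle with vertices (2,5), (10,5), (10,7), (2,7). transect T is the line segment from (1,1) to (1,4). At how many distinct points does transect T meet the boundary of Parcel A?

0

The segment lies entirely outside Parcel A and never meets its boundary.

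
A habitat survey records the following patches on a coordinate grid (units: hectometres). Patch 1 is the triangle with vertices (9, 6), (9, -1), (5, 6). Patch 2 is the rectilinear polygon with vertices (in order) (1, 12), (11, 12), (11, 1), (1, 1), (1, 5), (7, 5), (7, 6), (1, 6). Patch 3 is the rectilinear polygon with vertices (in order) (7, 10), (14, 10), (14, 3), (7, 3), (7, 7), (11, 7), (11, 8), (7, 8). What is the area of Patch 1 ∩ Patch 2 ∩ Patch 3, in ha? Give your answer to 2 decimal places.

6.00

The intersection is the polygon with vertices (7,6), (9,6), (9,3), (7,3), (7,5).
By the shoelace formula its area is 6.00.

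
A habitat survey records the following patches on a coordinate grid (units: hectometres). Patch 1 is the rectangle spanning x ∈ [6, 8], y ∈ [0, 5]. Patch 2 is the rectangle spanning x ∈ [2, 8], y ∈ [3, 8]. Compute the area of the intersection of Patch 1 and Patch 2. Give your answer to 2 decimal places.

|Patch 1∩Patch 2|: x∈[6,8], y∈[3,5] → 2·2 = 4.

4.00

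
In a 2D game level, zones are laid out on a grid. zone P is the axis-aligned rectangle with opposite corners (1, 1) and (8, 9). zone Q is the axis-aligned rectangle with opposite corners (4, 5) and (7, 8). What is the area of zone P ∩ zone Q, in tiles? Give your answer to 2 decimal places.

9.00

|zone P∩zone Q|: x∈[4,7], y∈[5,8] → 3·3 = 9.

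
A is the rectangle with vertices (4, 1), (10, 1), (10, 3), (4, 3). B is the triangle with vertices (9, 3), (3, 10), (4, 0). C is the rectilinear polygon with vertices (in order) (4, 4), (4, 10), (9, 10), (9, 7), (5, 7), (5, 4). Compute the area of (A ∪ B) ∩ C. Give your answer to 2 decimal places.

The region (A ∪ B) ∩ C is the polygon with vertices (5.571,7), (5,7), (5,4), (4,4), (4,8.833).
By the shoelace formula its area is 4.44.

4.44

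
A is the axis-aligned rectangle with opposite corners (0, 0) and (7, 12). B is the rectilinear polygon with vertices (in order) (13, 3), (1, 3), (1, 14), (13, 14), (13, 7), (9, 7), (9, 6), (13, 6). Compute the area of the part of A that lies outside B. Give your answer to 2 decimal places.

30.00

|A| = 84, |A∩B| = 54.
|A ∖ B| = |A| − |A∩B| = 84 − 54 = 30.00.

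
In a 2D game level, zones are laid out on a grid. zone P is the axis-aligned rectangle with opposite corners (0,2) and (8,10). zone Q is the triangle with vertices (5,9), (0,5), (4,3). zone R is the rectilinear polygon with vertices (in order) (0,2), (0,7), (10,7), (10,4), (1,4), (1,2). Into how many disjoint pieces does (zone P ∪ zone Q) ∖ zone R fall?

(zone P ∪ zone Q) ∖ zone R splits into 2 disjoint pieces (area 24, area 14).

2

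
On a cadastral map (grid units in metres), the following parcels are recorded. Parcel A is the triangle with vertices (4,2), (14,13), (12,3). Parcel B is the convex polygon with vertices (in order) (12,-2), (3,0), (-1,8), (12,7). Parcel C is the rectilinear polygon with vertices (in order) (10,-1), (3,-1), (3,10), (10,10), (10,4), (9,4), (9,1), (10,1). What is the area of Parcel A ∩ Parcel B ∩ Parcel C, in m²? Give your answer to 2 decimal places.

15.35

The intersection is the polygon with vertices (10,7.154), (10,4), (9,4), (9,2.625), (4,2), (8.771,7.248).
By the shoelace formula its area is 15.35.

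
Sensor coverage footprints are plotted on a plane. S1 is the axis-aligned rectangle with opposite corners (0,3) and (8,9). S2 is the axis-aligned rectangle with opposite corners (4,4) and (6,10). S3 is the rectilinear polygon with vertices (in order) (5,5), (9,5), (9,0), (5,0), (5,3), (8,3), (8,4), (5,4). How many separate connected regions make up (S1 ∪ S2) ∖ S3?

(S1 ∪ S2) ∖ S3 is a single connected region.

1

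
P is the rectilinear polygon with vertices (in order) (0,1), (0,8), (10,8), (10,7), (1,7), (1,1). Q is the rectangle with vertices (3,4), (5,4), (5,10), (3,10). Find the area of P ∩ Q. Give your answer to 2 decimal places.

The intersection is the polygon with vertices (5,8), (5,7), (3,7), (3,8).
By the shoelace formula its area is 2.00.

2.00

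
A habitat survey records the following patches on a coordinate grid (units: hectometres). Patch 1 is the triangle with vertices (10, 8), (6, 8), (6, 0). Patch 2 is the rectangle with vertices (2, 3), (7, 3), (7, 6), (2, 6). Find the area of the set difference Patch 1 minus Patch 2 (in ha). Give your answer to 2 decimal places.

13.00

|Patch 1| = 16, |Patch 1∩Patch 2| = 3.
|Patch 1 ∖ Patch 2| = |Patch 1| − |Patch 1∩Patch 2| = 16 − 3 = 13.00.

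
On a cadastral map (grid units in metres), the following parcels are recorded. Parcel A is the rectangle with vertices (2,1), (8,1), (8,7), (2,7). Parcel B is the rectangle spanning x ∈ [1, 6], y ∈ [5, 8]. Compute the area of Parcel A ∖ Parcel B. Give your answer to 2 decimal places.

|Parcel A∩Parcel B|: x∈[2,6], y∈[5,7] → 4·2 = 8.
|Parcel A| = 36.
|Parcel A ∖ Parcel B| = |Parcel A| − |Parcel A∩Parcel B| = 36 − 8 = 28.00.

28.00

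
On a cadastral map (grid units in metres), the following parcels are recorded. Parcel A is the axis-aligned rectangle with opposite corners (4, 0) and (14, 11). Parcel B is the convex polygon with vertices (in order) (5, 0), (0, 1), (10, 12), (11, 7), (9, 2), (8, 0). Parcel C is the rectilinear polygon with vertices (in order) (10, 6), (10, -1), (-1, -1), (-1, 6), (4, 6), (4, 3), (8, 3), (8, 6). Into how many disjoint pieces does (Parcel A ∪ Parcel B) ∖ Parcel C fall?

(Parcel A ∪ Parcel B) ∖ Parcel C is a single connected region.

1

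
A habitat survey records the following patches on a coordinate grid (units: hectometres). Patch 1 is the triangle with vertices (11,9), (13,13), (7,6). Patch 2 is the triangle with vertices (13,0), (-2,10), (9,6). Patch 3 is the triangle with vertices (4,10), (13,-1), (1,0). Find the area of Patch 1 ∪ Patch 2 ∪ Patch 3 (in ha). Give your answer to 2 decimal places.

78.45

By inclusion–exclusion:
Individual areas: |Patch 1| = 5, |Patch 2| = 25, |Patch 3| = 61.5.
|Patch 1∩Patch 2| = 0.0647.
|Patch 1∩Patch 3| = 0.0049.
|Patch 2∩Patch 3| = 12.984.
|Patch 1∩Patch 2∩Patch 3| = 0.0049.
|Patch 1 ∪ Patch 2 ∪ Patch 3| = 91.5 − 13.0536 + 0.0049 = 78.45.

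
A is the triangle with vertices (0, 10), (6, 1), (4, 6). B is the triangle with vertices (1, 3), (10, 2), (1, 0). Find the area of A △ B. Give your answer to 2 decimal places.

18.87

|A| = 6, |B| = 13.5, |A∩B| = 0.3131.
|A △ B| = |A| + |B| − 2·|A∩B| = 6 + 13.5 − 0.6262 = 18.87.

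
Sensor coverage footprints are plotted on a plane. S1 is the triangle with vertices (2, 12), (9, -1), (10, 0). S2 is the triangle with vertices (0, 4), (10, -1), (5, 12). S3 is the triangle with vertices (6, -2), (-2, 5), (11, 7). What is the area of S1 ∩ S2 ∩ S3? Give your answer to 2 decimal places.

The intersection is the polygon with vertices (8.424,2.364), (7.797,1.234), (5.175,6.104), (5.861,6.209).
By the shoelace formula its area is 4.46.

4.46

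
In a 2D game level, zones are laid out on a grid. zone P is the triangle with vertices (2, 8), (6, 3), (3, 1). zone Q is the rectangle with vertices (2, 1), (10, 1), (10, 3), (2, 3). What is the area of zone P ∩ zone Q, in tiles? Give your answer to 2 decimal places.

3.29

The intersection is the polygon with vertices (3,1), (2.714,3), (6,3).
By the shoelace formula its area is 3.29.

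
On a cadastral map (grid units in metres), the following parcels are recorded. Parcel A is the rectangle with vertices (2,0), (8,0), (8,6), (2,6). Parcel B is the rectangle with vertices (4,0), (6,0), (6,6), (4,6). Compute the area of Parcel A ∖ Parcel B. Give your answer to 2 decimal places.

|Parcel A∩Parcel B|: x∈[4,6], y∈[0,6] → 2·6 = 12.
|Parcel A| = 36.
|Parcel A ∖ Parcel B| = |Parcel A| − |Parcel A∩Parcel B| = 36 − 12 = 24.00.

24.00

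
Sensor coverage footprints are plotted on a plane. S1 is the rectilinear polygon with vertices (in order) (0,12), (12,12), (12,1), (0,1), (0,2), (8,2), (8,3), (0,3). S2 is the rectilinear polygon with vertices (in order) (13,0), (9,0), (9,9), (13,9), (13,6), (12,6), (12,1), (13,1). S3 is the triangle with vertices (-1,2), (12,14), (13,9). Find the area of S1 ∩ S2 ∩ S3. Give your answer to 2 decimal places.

3.75

The intersection is the polygon with vertices (9,9), (12,9), (12,8.5), (9,7).
By the shoelace formula its area is 3.75.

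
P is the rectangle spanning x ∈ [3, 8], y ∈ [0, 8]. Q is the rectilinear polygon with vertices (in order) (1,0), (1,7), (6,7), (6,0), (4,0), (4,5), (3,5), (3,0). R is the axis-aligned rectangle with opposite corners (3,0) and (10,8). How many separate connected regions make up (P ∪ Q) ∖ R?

(P ∪ Q) ∖ R is a single connected region.

1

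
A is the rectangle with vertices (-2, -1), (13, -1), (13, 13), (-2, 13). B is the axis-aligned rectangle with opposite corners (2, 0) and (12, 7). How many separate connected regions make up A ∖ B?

1

A ∖ B is a single connected region.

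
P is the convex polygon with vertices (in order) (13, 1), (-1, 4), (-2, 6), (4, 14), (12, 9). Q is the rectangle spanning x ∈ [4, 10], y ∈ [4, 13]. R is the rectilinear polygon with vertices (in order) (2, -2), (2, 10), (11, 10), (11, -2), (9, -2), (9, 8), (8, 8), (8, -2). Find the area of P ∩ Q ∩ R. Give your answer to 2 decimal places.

The intersection is the polygon with vertices (10,4), (9,4), (9,8), (8,8), (8,4), (4,4), (4,10), (10,10).
By the shoelace formula its area is 32.00.

32.00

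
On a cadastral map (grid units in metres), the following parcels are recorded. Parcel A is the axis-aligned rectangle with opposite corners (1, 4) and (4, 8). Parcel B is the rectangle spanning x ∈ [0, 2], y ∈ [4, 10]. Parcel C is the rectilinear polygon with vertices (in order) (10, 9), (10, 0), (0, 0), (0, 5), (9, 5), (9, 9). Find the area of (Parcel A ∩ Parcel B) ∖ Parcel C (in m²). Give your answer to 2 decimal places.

3.00

|Parcel A ∩ Parcel B| = 4.
|(Parcel A ∩ Parcel B) ∩ Parcel C| = 1.
|(Parcel A ∩ Parcel B) ∖ Parcel C| = 4 − 1 = 3.00.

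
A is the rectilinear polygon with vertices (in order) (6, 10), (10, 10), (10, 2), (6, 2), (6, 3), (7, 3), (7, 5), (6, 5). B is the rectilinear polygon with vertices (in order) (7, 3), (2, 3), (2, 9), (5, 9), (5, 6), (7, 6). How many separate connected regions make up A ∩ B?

A ∩ B is a single connected region.

1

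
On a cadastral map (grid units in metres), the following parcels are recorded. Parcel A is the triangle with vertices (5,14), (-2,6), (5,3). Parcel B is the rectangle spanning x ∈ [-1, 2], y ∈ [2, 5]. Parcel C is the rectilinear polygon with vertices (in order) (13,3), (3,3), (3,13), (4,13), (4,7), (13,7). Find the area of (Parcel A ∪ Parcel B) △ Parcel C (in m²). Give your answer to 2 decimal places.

68.05

|Parcel A ∪ Parcel B| = 46.9048.
|(Parcel A ∪ Parcel B) ∩ Parcel C| = 12.4286.
|(Parcel A ∪ Parcel B) △ Parcel C| = 46.9048 + 46 − 24.8571 = 68.05.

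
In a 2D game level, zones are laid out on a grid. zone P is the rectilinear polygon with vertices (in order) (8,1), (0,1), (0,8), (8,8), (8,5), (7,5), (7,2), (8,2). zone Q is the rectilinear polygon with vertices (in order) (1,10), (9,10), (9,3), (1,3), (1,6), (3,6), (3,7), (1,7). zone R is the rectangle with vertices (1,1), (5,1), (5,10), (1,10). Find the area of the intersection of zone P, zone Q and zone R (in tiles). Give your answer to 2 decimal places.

The intersection is the polygon with vertices (1,3), (1,6), (3,6), (3,7), (1,7), (1,8), (5,8), (5,3).
By the shoelace formula its area is 18.00.

18.00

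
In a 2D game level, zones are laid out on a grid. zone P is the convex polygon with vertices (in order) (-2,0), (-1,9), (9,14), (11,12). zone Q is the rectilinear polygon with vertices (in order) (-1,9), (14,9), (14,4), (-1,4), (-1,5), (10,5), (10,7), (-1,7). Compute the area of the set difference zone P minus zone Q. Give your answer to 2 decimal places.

|zone P| = 67.5, |zone P∩zone Q| = 19.2083.
|zone P ∖ zone Q| = |zone P| − |zone P∩zone Q| = 67.5 − 19.2083 = 48.29.

48.29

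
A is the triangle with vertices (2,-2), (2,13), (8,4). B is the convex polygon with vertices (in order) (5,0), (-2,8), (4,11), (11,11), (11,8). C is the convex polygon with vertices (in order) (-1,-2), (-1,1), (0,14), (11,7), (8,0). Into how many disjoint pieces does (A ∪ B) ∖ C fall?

4

(A ∪ B) ∖ C splits into 4 disjoint pieces (area 1.8586, area 0.0431, area 12.3176, area 0.2857).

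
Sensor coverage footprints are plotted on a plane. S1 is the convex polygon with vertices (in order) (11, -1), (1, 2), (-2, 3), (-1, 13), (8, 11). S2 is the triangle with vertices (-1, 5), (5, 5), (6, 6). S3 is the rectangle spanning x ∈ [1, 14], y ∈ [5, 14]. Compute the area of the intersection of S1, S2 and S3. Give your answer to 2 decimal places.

The intersection is the polygon with vertices (5,5), (1,5), (1,5.286), (6,6).
By the shoelace formula its area is 2.71.

2.71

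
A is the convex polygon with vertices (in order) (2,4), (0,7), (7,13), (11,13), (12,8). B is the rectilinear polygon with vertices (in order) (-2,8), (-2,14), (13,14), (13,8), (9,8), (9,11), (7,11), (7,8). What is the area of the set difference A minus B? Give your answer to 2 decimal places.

30.42

|A| = 61.5, |A∩B| = 31.0833.
|A ∖ B| = |A| − |A∩B| = 61.5 − 31.0833 = 30.42.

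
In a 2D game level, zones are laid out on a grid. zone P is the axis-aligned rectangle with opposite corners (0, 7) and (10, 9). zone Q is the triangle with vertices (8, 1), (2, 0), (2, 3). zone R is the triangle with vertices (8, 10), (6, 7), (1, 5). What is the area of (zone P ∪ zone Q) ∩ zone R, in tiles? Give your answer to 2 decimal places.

The region (zone P ∪ zone Q) ∩ zone R is the polygon with vertices (7.333,9), (6,7), (3.8,7), (6.6,9).
By the shoelace formula its area is 2.93.

2.93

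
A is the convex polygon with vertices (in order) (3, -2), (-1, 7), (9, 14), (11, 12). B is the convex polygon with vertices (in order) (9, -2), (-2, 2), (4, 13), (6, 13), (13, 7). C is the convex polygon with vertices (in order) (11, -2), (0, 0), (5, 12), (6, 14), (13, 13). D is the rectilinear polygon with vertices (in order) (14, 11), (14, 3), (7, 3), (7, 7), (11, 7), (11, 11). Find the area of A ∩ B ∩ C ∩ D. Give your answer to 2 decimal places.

The intersection is the polygon with vertices (7,5), (7,7), (8.143,7).
By the shoelace formula its area is 1.14.

1.14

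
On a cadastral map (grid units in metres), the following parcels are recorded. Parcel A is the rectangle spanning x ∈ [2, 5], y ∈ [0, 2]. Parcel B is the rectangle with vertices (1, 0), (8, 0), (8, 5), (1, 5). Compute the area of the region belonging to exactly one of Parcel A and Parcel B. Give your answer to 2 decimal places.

29.00

|Parcel A∩Parcel B|: x∈[2,5], y∈[0,2] → 3·2 = 6.
|Parcel A △ Parcel B| = |Parcel A| + |Parcel B| − 2·|Parcel A∩Parcel B| = 6 + 35 − 12 = 29.00.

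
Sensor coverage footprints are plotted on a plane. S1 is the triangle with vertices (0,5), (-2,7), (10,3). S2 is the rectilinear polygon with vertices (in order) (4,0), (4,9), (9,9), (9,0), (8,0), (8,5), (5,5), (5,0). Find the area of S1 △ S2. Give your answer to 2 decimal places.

|S1| = 8, |S2| = 30, |S1∩S2| = 0.9333.
|S1 △ S2| = |S1| + |S2| − 2·|S1∩S2| = 8 + 30 − 1.8667 = 36.13.

36.13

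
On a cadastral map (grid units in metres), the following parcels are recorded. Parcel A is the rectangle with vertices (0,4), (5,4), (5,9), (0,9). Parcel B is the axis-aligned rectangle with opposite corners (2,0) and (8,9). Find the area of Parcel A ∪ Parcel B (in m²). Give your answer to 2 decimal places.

64.00

By inclusion–exclusion:
Individual areas: |Parcel A| = 25, |Parcel B| = 54.
|Parcel A∩Parcel B|: x∈[2,5], y∈[4,9] → 3·5 = 15.
|Parcel A ∪ Parcel B| = 79 − 15 = 64.00.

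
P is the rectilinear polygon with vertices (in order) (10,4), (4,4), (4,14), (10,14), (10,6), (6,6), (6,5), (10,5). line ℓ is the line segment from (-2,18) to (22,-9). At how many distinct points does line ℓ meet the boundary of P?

The segment meets the boundary at (9.556,5), (10,4.5), (8.667,6), (4,11.25).

4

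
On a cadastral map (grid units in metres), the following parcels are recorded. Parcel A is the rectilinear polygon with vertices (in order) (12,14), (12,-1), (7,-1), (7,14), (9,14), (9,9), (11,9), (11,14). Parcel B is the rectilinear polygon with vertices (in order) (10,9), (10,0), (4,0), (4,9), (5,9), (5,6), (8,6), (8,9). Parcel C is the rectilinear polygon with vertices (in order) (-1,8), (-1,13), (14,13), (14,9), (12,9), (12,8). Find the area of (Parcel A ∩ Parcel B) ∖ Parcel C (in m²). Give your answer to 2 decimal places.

22.00

|Parcel A ∩ Parcel B| = 24.
|(Parcel A ∩ Parcel B) ∩ Parcel C| = 2.
|(Parcel A ∩ Parcel B) ∖ Parcel C| = 24 − 2 = 22.00.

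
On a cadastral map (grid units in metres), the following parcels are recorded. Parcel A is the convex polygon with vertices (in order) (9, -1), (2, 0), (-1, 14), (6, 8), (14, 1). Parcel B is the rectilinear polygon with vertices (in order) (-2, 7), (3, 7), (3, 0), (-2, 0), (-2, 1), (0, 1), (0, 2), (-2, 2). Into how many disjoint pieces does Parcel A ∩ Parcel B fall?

1

Parcel A ∩ Parcel B is a single connected region.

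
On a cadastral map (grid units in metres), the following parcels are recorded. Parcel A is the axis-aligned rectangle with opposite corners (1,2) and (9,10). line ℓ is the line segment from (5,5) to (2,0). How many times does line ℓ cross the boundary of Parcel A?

The segment meets the boundary at (3.2,2).

1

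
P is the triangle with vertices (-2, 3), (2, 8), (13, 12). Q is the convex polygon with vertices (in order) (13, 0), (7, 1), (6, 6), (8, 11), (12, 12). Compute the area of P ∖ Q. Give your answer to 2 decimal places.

15.76

|P| = 19.5, |P∩Q| = 3.7413.
|P ∖ Q| = |P| − |P∩Q| = 19.5 − 3.7413 = 15.76.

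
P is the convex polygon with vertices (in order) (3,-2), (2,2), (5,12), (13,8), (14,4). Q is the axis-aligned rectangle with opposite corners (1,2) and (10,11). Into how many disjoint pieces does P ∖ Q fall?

2

P ∖ Q splits into 2 disjoint pieces (area 37.25, area 1.15).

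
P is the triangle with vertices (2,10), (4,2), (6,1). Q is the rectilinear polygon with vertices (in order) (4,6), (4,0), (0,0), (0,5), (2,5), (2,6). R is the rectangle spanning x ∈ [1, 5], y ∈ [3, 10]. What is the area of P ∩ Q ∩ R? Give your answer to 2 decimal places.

1.82

The intersection is the polygon with vertices (3.778,6), (4,5.5), (4,3), (3.75,3), (3,6).
By the shoelace formula its area is 1.82.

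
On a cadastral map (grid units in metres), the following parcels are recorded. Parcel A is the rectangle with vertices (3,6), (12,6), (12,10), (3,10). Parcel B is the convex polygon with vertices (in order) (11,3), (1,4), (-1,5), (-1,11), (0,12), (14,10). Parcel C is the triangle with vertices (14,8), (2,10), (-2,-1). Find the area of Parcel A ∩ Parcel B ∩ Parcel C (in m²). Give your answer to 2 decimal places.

27.07

The intersection is the polygon with vertices (3,9.833), (12,8.333), (12,6.875), (10.444,6), (3,6).
By the shoelace formula its area is 27.07.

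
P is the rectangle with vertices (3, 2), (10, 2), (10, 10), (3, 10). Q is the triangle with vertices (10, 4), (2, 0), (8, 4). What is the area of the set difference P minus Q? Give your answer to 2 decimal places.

53.00

|P| = 56, |P∩Q| = 3.
|P ∖ Q| = |P| − |P∩Q| = 56 − 3 = 53.00.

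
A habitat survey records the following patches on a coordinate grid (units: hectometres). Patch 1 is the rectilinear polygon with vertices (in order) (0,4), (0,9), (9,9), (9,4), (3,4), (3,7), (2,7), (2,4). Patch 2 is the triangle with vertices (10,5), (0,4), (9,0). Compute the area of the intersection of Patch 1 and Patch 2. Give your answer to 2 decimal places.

3.80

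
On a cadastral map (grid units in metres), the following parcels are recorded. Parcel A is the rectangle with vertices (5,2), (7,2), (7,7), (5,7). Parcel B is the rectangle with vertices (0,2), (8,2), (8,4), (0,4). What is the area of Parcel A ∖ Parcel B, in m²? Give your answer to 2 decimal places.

|Parcel A∩Parcel B|: x∈[5,7], y∈[2,4] → 2·2 = 4.
|Parcel A| = 10.
|Parcel A ∖ Parcel B| = |Parcel A| − |Parcel A∩Parcel B| = 10 − 4 = 6.00.

6.00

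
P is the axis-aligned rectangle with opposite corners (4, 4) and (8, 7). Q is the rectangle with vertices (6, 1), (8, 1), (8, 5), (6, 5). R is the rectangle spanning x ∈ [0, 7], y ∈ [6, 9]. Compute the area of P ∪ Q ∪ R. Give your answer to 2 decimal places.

By inclusion–exclusion:
Individual areas: |P| = 12, |Q| = 8, |R| = 21.
|P∩Q|: x∈[6,8], y∈[4,5] → 2·1 = 2.
|P∩R|: x∈[4,7], y∈[6,7] → 3·1 = 3.
|Q∩R| = 0 (no overlap).
|P∩Q∩R| = 0.
|P ∪ Q ∪ R| = 41 − 5 + 0 = 36.00.

36.00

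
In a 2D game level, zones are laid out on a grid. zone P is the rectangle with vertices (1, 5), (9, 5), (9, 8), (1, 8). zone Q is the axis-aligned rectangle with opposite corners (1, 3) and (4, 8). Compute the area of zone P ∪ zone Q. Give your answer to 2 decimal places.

30.00

By inclusion–exclusion:
Individual areas: |zone P| = 24, |zone Q| = 15.
|zone P∩zone Q|: x∈[1,4], y∈[5,8] → 3·3 = 9.
|zone P ∪ zone Q| = 39 − 9 = 30.00.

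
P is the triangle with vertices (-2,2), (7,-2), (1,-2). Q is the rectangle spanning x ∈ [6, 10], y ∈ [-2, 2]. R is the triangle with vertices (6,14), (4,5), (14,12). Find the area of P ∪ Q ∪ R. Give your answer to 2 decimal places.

By inclusion–exclusion:
Individual areas: |P| = 12, |Q| = 16, |R| = 38.
|P∩Q| = 0.2222.
|P∩R| = 0.
|Q∩R| = 0.
|P∩Q∩R| = 0.
|P ∪ Q ∪ R| = 66 − 0.2222 + 0 = 65.78.

65.78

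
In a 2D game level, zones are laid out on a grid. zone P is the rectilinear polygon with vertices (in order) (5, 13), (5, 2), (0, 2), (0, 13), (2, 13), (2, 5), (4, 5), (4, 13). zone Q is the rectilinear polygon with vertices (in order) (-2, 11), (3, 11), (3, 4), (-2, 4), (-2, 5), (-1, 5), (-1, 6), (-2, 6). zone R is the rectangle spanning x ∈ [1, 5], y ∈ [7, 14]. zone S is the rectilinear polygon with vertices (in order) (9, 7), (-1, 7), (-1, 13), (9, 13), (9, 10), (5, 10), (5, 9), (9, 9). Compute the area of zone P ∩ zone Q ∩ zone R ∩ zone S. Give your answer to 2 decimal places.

4.00

The intersection is the polygon with vertices (2,7), (1,7), (1,11), (2,11).
By the shoelace formula its area is 4.00.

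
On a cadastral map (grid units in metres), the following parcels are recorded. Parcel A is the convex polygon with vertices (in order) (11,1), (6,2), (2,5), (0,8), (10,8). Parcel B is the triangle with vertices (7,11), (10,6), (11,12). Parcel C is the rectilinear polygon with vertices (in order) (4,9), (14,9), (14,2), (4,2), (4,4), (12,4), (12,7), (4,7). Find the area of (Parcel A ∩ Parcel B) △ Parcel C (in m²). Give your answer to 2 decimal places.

|Parcel A ∩ Parcel B| = 1.3538.
|(Parcel A ∩ Parcel B) ∩ Parcel C| = 0.9714.
|(Parcel A ∩ Parcel B) △ Parcel C| = 1.3538 + 46 − 1.9429 = 45.41.

45.41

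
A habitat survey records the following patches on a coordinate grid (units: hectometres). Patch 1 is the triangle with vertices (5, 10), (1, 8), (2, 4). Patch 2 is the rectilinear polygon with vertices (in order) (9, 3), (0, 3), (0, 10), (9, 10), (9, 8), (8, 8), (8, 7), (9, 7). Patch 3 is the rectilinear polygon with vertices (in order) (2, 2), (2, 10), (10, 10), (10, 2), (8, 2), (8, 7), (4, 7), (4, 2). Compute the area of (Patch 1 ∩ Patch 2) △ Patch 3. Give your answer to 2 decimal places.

39.50

|Patch 1 ∩ Patch 2| = 9.
|(Patch 1 ∩ Patch 2) ∩ Patch 3| = 6.75.
|(Patch 1 ∩ Patch 2) △ Patch 3| = 9 + 44 − 13.5 = 39.50.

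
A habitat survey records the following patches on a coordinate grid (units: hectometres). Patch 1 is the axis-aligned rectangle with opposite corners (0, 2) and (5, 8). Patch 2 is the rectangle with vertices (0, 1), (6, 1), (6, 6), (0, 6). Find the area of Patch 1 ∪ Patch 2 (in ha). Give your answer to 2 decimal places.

40.00

By inclusion–exclusion:
Individual areas: |Patch 1| = 30, |Patch 2| = 30.
|Patch 1∩Patch 2|: x∈[0,5], y∈[2,6] → 5·4 = 20.
|Patch 1 ∪ Patch 2| = 60 − 20 = 40.00.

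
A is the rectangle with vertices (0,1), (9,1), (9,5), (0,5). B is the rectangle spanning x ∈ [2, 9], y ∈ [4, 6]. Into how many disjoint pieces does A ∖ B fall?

A ∖ B is a single connected region.

1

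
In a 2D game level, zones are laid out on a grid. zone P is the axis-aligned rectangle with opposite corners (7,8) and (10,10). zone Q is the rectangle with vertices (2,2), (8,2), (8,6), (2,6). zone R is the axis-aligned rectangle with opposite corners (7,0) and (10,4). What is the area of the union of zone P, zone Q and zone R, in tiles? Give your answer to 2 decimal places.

40.00

By inclusion–exclusion:
Individual areas: |zone P| = 6, |zone Q| = 24, |zone R| = 12.
|zone P∩zone Q| = 0 (no overlap).
|zone P∩zone R| = 0 (no overlap).
|zone Q∩zone R|: x∈[7,8], y∈[2,4] → 1·2 = 2.
|zone P∩zone Q∩zone R| = 0.
|zone P ∪ zone Q ∪ zone R| = 42 − 2 + 0 = 40.00.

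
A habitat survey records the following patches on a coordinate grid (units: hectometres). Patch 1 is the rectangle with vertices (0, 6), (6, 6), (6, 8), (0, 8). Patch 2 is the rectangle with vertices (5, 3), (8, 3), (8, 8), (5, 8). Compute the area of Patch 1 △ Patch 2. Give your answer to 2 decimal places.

23.00

|Patch 1∩Patch 2|: x∈[5,6], y∈[6,8] → 1·2 = 2.
|Patch 1 △ Patch 2| = |Patch 1| + |Patch 2| − 2·|Patch 1∩Patch 2| = 12 + 15 − 4 = 23.00.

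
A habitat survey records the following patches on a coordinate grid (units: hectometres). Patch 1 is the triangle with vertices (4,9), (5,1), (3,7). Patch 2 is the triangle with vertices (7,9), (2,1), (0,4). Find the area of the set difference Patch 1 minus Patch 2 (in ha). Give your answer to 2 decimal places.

|Patch 1| = 5, |Patch 1∩Patch 2| = 2.0311.
|Patch 1 ∖ Patch 2| = |Patch 1| − |Patch 1∩Patch 2| = 5 − 2.0311 = 2.97.

2.97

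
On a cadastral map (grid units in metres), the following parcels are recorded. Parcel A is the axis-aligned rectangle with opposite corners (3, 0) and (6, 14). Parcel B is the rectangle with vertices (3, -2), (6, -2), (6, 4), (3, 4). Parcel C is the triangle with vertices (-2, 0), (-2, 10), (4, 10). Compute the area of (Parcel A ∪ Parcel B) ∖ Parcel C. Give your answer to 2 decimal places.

|Parcel A ∪ Parcel B| = 48.
|(Parcel A ∪ Parcel B) ∩ Parcel C| = 0.8333.
|(Parcel A ∪ Parcel B) ∖ Parcel C| = 48 − 0.8333 = 47.17.

47.17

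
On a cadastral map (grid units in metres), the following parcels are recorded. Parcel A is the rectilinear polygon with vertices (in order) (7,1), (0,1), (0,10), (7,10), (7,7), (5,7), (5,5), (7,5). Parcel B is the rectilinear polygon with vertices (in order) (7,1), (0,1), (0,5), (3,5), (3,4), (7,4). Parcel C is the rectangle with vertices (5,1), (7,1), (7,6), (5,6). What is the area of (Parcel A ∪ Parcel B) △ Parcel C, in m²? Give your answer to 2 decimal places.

|Parcel A ∪ Parcel B| = 59.
|(Parcel A ∪ Parcel B) ∩ Parcel C| = 8.
|(Parcel A ∪ Parcel B) △ Parcel C| = 59 + 10 − 16 = 53.00.

53.00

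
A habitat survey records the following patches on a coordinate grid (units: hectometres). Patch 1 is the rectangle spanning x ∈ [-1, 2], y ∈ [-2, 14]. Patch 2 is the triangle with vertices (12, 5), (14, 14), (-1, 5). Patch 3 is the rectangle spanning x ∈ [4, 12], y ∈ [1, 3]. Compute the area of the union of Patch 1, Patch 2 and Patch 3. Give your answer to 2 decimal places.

By inclusion–exclusion:
Individual areas: |Patch 1| = 48, |Patch 2| = 58.5, |Patch 3| = 16.
|Patch 1∩Patch 2| = 2.7.
|Patch 1∩Patch 3| = 0 (no overlap).
|Patch 2∩Patch 3| = 0.
|Patch 1∩Patch 2∩Patch 3| = 0.
|Patch 1 ∪ Patch 2 ∪ Patch 3| = 122.5 − 2.7 + 0 = 119.80.

119.80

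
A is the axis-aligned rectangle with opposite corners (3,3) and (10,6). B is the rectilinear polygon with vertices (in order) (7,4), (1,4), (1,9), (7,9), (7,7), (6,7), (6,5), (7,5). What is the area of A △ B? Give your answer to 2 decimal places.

35.00

|A| = 21, |B| = 28, |A∩B| = 7.
|A △ B| = |A| + |B| − 2·|A∩B| = 21 + 28 − 14 = 35.00.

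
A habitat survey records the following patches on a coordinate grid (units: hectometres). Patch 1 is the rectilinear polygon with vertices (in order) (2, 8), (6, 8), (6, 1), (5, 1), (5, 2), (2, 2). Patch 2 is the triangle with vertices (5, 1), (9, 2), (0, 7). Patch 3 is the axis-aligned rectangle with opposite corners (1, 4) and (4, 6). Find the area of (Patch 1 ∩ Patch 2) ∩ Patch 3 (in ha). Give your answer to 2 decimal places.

2.52

The region (Patch 1 ∩ Patch 2) ∩ Patch 3 is the polygon with vertices (2,4.6), (2,5.889), (4,4.778), (4,4), (2.5,4).
By the shoelace formula its area is 2.52.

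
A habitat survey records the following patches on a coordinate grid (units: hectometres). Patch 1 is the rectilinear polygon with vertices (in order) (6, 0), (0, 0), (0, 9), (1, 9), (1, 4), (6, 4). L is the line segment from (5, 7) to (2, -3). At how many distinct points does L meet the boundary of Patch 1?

The segment meets the boundary at (2.9,0), (4.1,4).

2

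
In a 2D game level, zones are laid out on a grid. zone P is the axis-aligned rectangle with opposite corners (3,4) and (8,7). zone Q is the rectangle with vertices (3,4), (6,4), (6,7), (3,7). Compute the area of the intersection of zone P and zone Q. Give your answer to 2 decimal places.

|zone P∩zone Q|: x∈[3,6], y∈[4,7] → 3·3 = 9.

9.00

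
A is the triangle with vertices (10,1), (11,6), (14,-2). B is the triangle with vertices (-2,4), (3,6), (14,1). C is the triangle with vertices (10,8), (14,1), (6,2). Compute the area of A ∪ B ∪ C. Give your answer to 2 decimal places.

By inclusion–exclusion:
Individual areas: |A| = 11.5, |B| = 23.5, |C| = 26.
|A∩B| = 1.6684.
|A∩C| = 6.2949.
|B∩C| = 6.8415.
|A∩B∩C| = 1.6684.
|A ∪ B ∪ C| = 61 − 14.8048 + 1.6684 = 47.86.

47.86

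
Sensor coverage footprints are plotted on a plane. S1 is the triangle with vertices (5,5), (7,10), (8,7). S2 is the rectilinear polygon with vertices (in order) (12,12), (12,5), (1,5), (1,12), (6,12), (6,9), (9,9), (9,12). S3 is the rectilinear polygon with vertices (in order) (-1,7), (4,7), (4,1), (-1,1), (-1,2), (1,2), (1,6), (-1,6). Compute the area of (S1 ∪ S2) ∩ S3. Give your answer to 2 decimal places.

6.00

The region (S1 ∪ S2) ∩ S3 is the polygon with vertices (1,5), (1,6), (1,7), (4,7), (4,5).
By the shoelace formula its area is 6.00.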